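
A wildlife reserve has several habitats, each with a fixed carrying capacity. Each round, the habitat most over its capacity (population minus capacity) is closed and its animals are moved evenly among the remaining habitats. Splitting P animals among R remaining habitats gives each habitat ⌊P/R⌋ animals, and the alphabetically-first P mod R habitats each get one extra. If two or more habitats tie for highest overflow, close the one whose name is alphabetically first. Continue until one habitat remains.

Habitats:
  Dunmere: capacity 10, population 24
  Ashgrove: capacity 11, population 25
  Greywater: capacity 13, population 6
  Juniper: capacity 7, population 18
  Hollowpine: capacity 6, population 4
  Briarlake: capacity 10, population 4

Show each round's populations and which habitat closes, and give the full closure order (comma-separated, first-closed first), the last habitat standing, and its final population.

Closure order: Ashgrove, Dunmere, Juniper, Hollowpine, Briarlake
Last habitat: Greywater with 81 animals

Round 1: Ashgrove=25 Briarlake=4 Dunmere=24 Greywater=6 Hollowpine=4 Juniper=18 → close Ashgrove (overflow 14)
  25÷5 = 5 each, +1 to first 0
Round 2: Briarlake=9 Dunmere=29 Greywater=11 Hollowpine=9 Juniper=23 → close Dunmere (overflow 19)
  29÷4 = 7 each, +1 to first 1
Round 3: Briarlake=17 Greywater=18 Hollowpine=16 Juniper=30 → close Juniper (overflow 23)
  30÷3 = 10 each, +1 to first 0
Round 4: Briarlake=27 Greywater=28 Hollowpine=26 → close Hollowpine (overflow 20)
  26÷2 = 13 each, +1 to first 0
Round 5: Briarlake=40 Greywater=41 → close Briarlake (overflow 30)
  40÷1 = 40 each, +1 to first 0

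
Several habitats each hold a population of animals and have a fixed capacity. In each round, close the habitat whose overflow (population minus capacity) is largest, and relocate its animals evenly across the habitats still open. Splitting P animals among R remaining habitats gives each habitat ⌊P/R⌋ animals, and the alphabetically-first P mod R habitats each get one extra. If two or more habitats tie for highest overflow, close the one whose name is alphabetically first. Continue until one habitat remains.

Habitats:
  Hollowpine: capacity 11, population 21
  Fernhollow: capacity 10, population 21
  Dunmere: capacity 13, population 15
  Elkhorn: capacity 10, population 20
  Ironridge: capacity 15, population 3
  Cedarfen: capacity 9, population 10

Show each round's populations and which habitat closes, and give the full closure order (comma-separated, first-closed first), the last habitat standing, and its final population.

Closure order: Fernhollow, Elkhorn, Hollowpine, Cedarfen, Dunmere
Last habitat: Ironridge with 90 animals

Round 1: Cedarfen=10 Dunmere=15 Elkhorn=20 Fernhollow=21 Hollowpine=21 Ironridge=3 → close Fernhollow (overflow 11)
  21÷5 = 4 each, +1 to first 1
Round 2: Cedarfen=15 Dunmere=19 Elkhorn=24 Hollowpine=25 Ironridge=7 → close Elkhorn (overflow 14)
  24÷4 = 6 each, +1 to first 0
Round 3: Cedarfen=21 Dunmere=25 Hollowpine=31 Ironridge=13 → close Hollowpine (overflow 20)
  31÷3 = 10 each, +1 to first 1
Round 4: Cedarfen=32 Dunmere=35 Ironridge=23 → close Cedarfen (overflow 23)
  32÷2 = 16 each, +1 to first 0
Round 5: Dunmere=51 Ironridge=39 → close Dunmere (overflow 38)
  51÷1 = 51 each, +1 to first 0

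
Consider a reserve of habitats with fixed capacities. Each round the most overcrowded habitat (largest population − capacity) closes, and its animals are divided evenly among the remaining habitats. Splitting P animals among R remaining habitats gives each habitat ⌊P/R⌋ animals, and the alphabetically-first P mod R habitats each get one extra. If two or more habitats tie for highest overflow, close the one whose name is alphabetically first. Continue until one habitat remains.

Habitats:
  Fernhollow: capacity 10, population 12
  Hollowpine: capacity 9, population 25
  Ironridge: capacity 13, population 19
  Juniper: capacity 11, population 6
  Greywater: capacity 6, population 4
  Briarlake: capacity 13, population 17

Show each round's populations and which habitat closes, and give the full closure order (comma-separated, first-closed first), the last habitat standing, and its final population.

Round 1: Briarlake=17 Fernhollow=12 Greywater=4 Hollowpine=25 Ironridge=19 Juniper=6 → close Hollowpine (overflow 16)
  25÷5 = 5 each, +1 to first 0
Round 2: Briarlake=22 Fernhollow=17 Greywater=9 Ironridge=24 Juniper=11 → close Ironridge (overflow 11)
  24÷4 = 6 each, +1 to first 0
Round 3: Briarlake=28 Fernhollow=23 Greywater=15 Juniper=17 → close Briarlake (overflow 15)
  28÷3 = 9 each, +1 to first 1
Round 4: Fernhollow=33 Greywater=24 Juniper=26 → close Fernhollow (overflow 23)
  33÷2 = 16 each, +1 to first 1
Round 5: Greywater=41 Juniper=42 → close Greywater (overflow 35)
  41÷1 = 41 each, +1 to first 0

Closure order: Hollowpine, Ironridge, Briarlake, Fernhollow, Greywater
Last habitat: Juniper with 83 animals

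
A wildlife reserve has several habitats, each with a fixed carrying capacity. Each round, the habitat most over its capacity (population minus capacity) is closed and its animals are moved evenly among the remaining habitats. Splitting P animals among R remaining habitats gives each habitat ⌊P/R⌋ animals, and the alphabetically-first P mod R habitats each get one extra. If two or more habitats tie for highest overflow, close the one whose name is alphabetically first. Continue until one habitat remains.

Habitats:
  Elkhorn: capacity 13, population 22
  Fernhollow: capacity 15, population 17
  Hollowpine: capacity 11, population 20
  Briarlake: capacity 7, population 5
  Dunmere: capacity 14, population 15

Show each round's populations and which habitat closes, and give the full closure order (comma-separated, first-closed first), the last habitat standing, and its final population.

Closure order: Elkhorn, Hollowpine, Dunmere, Fernhollow
Last habitat: Briarlake with 79 animals

Round 1: Briarlake=5 Dunmere=15 Elkhorn=22 Fernhollow=17 Hollowpine=20 → close Elkhorn (overflow 9)
  22÷4 = 5 each, +1 to first 2
Round 2: Briarlake=11 Dunmere=21 Fernhollow=22 Hollowpine=25 → close Hollowpine (overflow 14)
  25÷3 = 8 each, +1 to first 1
Round 3: Briarlake=20 Dunmere=29 Fernhollow=30 → close Dunmere (overflow 15)
  29÷2 = 14 each, +1 to first 1
Round 4: Briarlake=35 Fernhollow=44 → close Fernhollow (overflow 29)
  44÷1 = 44 each, +1 to first 0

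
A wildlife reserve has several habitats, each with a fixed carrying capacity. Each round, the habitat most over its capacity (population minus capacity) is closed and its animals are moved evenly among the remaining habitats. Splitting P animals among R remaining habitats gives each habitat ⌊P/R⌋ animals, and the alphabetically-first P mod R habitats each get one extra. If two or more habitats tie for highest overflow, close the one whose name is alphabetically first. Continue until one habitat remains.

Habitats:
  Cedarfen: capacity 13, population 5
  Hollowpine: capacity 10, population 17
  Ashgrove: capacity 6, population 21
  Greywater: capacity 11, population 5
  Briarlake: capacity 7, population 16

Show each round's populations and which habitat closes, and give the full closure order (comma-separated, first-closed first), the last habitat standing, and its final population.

Closure order: Ashgrove, Briarlake, Hollowpine, Cedarfen
Last habitat: Greywater with 64 animals

Round 1: Ashgrove=21 Briarlake=16 Cedarfen=5 Greywater=5 Hollowpine=17 → close Ashgrove (overflow 15)
  21÷4 = 5 each, +1 to first 1
Round 2: Briarlake=22 Cedarfen=10 Greywater=10 Hollowpine=22 → close Briarlake (overflow 15)
  22÷3 = 7 each, +1 to first 1
Round 3: Cedarfen=18 Greywater=17 Hollowpine=29 → close Hollowpine (overflow 19)
  29÷2 = 14 each, +1 to first 1
Round 4: Cedarfen=33 Greywater=31 → close Cedarfen (overflow 20)
  33÷1 = 33 each, +1 to first 0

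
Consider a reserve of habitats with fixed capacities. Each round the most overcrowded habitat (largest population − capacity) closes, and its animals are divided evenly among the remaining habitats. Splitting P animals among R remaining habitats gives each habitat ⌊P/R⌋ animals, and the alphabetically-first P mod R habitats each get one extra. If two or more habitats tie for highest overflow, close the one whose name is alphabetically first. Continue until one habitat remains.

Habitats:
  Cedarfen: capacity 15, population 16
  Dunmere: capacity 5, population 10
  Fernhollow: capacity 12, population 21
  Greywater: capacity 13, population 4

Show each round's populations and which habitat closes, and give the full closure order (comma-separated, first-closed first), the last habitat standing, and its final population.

Closure order: Fernhollow, Dunmere, Cedarfen
Last habitat: Greywater with 51 animals

Round 1: Cedarfen=16 Dunmere=10 Fernhollow=21 Greywater=4 → close Fernhollow (overflow 9)
  21÷3 = 7 each, +1 to first 0
Round 2: Cedarfen=23 Dunmere=17 Greywater=11 → close Dunmere (overflow 12)
  17÷2 = 8 each, +1 to first 1
Round 3: Cedarfen=32 Greywater=19 → close Cedarfen (overflow 17)
  32÷1 = 32 each, +1 to first 0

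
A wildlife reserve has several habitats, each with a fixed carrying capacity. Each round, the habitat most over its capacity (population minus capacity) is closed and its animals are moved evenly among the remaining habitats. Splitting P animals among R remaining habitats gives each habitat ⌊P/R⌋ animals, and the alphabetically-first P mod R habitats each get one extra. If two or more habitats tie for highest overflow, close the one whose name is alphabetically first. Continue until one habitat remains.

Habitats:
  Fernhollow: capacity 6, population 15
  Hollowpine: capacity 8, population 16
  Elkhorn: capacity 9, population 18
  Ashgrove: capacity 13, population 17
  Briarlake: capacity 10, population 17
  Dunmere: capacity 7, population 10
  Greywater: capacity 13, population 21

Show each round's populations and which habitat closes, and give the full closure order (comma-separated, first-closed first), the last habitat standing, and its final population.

Closure order: Elkhorn, Fernhollow, Briarlake, Greywater, Hollowpine, Ashgrove
Last habitat: Dunmere with 114 animals

Round 1: Ashgrove=17 Briarlake=17 Dunmere=10 Elkhorn=18 Fernhollow=15 Greywater=21 Hollowpine=16 → close Elkhorn (overflow 9)
  18÷6 = 3 each, +1 to first 0
Round 2: Ashgrove=20 Briarlake=20 Dunmere=13 Fernhollow=18 Greywater=24 Hollowpine=19 → close Fernhollow (overflow 12)
  18÷5 = 3 each, +1 to first 3
Round 3: Ashgrove=24 Briarlake=24 Dunmere=17 Greywater=27 Hollowpine=22 → close Briarlake (overflow 14)
  24÷4 = 6 each, +1 to first 0
Round 4: Ashgrove=30 Dunmere=23 Greywater=33 Hollowpine=28 → close Greywater (overflow 20)
  33÷3 = 11 each, +1 to first 0
Round 5: Ashgrove=41 Dunmere=34 Hollowpine=39 → close Hollowpine (overflow 31)
  39÷2 = 19 each, +1 to first 1
Round 6: Ashgrove=61 Dunmere=53 → close Ashgrove (overflow 48)
  61÷1 = 61 each, +1 to first 0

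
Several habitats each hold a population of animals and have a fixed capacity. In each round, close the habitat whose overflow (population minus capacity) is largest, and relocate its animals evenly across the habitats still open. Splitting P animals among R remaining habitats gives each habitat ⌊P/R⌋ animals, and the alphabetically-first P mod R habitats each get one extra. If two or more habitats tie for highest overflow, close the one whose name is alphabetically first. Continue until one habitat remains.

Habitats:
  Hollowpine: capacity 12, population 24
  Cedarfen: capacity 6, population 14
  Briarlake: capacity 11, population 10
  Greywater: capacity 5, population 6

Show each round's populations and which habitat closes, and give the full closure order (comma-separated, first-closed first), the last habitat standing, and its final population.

Closure order: Hollowpine, Cedarfen, Greywater
Last habitat: Briarlake with 54 animals

Round 1: Briarlake=10 Cedarfen=14 Greywater=6 Hollowpine=24 → close Hollowpine (overflow 12)
  24÷3 = 8 each, +1 to first 0
Round 2: Briarlake=18 Cedarfen=22 Greywater=14 → close Cedarfen (overflow 16)
  22÷2 = 11 each, +1 to first 0
Round 3: Briarlake=29 Greywater=25 → close Greywater (overflow 20)
  25÷1 = 25 each, +1 to first 0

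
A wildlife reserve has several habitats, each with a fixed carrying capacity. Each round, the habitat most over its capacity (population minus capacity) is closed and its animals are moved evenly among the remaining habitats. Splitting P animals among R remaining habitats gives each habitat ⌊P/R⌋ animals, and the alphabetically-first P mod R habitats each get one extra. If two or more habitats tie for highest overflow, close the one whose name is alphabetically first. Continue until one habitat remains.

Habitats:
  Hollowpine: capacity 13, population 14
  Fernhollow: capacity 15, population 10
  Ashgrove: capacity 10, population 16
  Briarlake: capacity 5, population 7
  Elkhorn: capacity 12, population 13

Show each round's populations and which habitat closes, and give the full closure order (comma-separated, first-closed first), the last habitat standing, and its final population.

Closure order: Ashgrove, Briarlake, Elkhorn, Hollowpine
Last habitat: Fernhollow with 60 animals

Round 1: Ashgrove=16 Briarlake=7 Elkhorn=13 Fernhollow=10 Hollowpine=14 → close Ashgrove (overflow 6)
  16÷4 = 4 each, +1 to first 0
Round 2: Briarlake=11 Elkhorn=17 Fernhollow=14 Hollowpine=18 → close Briarlake (overflow 6)
  11÷3 = 3 each, +1 to first 2
Round 3: Elkhorn=21 Fernhollow=18 Hollowpine=21 → close Elkhorn (overflow 9)
  21÷2 = 10 each, +1 to first 1
Round 4: Fernhollow=29 Hollowpine=31 → close Hollowpine (overflow 18)
  31÷1 = 31 each, +1 to first 0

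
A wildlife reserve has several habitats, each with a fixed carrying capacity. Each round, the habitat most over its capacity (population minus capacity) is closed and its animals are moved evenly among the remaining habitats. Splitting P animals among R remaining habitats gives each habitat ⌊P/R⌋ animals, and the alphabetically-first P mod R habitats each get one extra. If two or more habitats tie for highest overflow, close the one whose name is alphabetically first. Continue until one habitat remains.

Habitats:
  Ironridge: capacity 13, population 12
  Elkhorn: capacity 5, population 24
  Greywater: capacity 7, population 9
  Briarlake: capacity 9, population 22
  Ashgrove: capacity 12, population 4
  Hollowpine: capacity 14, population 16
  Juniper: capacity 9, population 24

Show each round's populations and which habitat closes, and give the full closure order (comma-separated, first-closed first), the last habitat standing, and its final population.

Closure order: Elkhorn, Juniper, Briarlake, Greywater, Hollowpine, Ironridge
Last habitat: Ashgrove with 111 animals

Round 1: Ashgrove=4 Briarlake=22 Elkhorn=24 Greywater=9 Hollowpine=16 Ironridge=12 Juniper=24 → close Elkhorn (overflow 19)
  24÷6 = 4 each, +1 to first 0
Round 2: Ashgrove=8 Briarlake=26 Greywater=13 Hollowpine=20 Ironridge=16 Juniper=28 → close Juniper (overflow 19)
  28÷5 = 5 each, +1 to first 3
Round 3: Ashgrove=14 Briarlake=32 Greywater=19 Hollowpine=25 Ironridge=21 → close Briarlake (overflow 23)
  32÷4 = 8 each, +1 to first 0
Round 4: Ashgrove=22 Greywater=27 Hollowpine=33 Ironridge=29 → close Greywater (overflow 20)
  27÷3 = 9 each, +1 to first 0
Round 5: Ashgrove=31 Hollowpine=42 Ironridge=38 → close Hollowpine (overflow 28)
  42÷2 = 21 each, +1 to first 0
Round 6: Ashgrove=52 Ironridge=59 → close Ironridge (overflow 46)
  59÷1 = 59 each, +1 to first 0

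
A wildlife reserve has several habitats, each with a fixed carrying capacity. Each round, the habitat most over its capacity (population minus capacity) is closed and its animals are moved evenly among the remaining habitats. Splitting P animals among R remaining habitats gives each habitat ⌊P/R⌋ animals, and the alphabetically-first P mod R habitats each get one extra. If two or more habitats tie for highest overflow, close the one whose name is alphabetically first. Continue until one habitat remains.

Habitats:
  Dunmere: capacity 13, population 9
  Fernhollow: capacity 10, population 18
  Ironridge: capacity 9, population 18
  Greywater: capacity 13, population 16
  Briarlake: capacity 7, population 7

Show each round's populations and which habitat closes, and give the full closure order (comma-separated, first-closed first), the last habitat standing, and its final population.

Round 1: Briarlake=7 Dunmere=9 Fernhollow=18 Greywater=16 Ironridge=18 → close Ironridge (overflow 9)
  18÷4 = 4 each, +1 to first 2
Round 2: Briarlake=12 Dunmere=14 Fernhollow=22 Greywater=20 → close Fernhollow (overflow 12)
  22÷3 = 7 each, +1 to first 1
Round 3: Briarlake=20 Dunmere=21 Greywater=27 → close Greywater (overflow 14)
  27÷2 = 13 each, +1 to first 1
Round 4: Briarlake=34 Dunmere=34 → close Briarlake (overflow 27)
  34÷1 = 34 each, +1 to first 0

Closure order: Ironridge, Fernhollow, Greywater, Briarlake
Last habitat: Dunmere with 68 animals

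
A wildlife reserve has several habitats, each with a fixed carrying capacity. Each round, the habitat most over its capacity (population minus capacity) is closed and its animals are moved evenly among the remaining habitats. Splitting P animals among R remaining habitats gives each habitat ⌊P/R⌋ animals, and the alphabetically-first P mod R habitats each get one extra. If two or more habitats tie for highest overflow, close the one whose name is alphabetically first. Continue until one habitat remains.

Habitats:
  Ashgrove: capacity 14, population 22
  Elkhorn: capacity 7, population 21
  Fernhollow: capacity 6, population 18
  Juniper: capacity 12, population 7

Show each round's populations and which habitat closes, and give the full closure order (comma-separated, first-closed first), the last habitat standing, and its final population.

Closure order: Elkhorn, Fernhollow, Ashgrove
Last habitat: Juniper with 68 animals

Round 1: Ashgrove=22 Elkhorn=21 Fernhollow=18 Juniper=7 → close Elkhorn (overflow 14)
  21÷3 = 7 each, +1 to first 0
Round 2: Ashgrove=29 Fernhollow=25 Juniper=14 → close Fernhollow (overflow 19)
  25÷2 = 12 each, +1 to first 1
Round 3: Ashgrove=42 Juniper=26 → close Ashgrove (overflow 28)
  42÷1 = 42 each, +1 to first 0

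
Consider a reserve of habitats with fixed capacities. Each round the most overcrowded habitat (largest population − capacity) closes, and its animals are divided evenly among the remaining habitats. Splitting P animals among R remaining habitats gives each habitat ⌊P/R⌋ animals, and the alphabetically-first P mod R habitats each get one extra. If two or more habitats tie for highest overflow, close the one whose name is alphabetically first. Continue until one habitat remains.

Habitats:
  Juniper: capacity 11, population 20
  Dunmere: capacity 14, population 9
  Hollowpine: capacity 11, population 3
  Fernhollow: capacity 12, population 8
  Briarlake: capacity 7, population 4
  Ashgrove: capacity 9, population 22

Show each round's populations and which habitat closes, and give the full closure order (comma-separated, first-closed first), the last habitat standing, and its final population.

Closure order: Ashgrove, Juniper, Briarlake, Dunmere, Fernhollow
Last habitat: Hollowpine with 66 animals

Round 1: Ashgrove=22 Briarlake=4 Dunmere=9 Fernhollow=8 Hollowpine=3 Juniper=20 → close Ashgrove (overflow 13)
  22÷5 = 4 each, +1 to first 2
Round 2: Briarlake=9 Dunmere=14 Fernhollow=12 Hollowpine=7 Juniper=24 → close Juniper (overflow 13)
  24÷4 = 6 each, +1 to first 0
Round 3: Briarlake=15 Dunmere=20 Fernhollow=18 Hollowpine=13 → close Briarlake (overflow 8)
  15÷3 = 5 each, +1 to first 0
Round 4: Dunmere=25 Fernhollow=23 Hollowpine=18 → close Dunmere (overflow 11)
  25÷2 = 12 each, +1 to first 1
Round 5: Fernhollow=36 Hollowpine=30 → close Fernhollow (overflow 24)
  36÷1 = 36 each, +1 to first 0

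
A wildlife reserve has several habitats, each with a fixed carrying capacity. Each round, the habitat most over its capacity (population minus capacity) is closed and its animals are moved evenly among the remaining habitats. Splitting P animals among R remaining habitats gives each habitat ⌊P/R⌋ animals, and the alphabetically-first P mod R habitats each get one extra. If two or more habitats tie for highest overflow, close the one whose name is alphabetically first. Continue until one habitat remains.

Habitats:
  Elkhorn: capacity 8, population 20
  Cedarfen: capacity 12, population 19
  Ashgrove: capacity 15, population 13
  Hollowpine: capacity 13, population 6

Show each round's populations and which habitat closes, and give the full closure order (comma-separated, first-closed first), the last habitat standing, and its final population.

Round 1: Ashgrove=13 Cedarfen=19 Elkhorn=20 Hollowpine=6 → close Elkhorn (overflow 12)
  20÷3 = 6 each, +1 to first 2
Round 2: Ashgrove=20 Cedarfen=26 Hollowpine=12 → close Cedarfen (overflow 14)
  26÷2 = 13 each, +1 to first 0
Round 3: Ashgrove=33 Hollowpine=25 → close Ashgrove (overflow 18)
  33÷1 = 33 each, +1 to first 0

Closure order: Elkhorn, Cedarfen, Ashgrove
Last habitat: Hollowpine with 58 animals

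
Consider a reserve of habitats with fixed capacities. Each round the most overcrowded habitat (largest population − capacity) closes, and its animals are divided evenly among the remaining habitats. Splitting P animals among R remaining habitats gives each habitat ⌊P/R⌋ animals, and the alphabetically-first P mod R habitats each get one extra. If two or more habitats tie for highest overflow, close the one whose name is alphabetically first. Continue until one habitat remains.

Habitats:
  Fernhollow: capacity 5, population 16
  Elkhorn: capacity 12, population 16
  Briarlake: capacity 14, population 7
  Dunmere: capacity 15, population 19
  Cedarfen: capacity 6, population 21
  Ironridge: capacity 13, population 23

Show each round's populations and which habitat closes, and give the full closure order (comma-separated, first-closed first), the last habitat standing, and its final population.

Round 1: Briarlake=7 Cedarfen=21 Dunmere=19 Elkhorn=16 Fernhollow=16 Ironridge=23 → close Cedarfen (overflow 15)
  21÷5 = 4 each, +1 to first 1
Round 2: Briarlake=12 Dunmere=23 Elkhorn=20 Fernhollow=20 Ironridge=27 → close Fernhollow (overflow 15)
  20÷4 = 5 each, +1 to first 0
Round 3: Briarlake=17 Dunmere=28 Elkhorn=25 Ironridge=32 → close Ironridge (overflow 19)
  32÷3 = 10 each, +1 to first 2
Round 4: Briarlake=28 Dunmere=39 Elkhorn=35 → close Dunmere (overflow 24)
  39÷2 = 19 each, +1 to first 1
Round 5: Briarlake=48 Elkhorn=54 → close Elkhorn (overflow 42)
  54÷1 = 54 each, +1 to first 0

Closure order: Cedarfen, Fernhollow, Ironridge, Dunmere, Elkhorn
Last habitat: Briarlake with 102 animals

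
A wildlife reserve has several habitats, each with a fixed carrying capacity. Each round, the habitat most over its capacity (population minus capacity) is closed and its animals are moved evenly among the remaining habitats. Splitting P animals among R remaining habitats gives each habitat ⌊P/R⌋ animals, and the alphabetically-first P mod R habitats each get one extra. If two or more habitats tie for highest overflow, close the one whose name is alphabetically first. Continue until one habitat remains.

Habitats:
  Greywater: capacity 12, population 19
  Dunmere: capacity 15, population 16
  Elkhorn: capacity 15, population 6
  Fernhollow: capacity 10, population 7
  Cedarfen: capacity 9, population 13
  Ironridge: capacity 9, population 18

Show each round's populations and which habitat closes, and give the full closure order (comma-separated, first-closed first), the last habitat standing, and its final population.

Round 1: Cedarfen=13 Dunmere=16 Elkhorn=6 Fernhollow=7 Greywater=19 Ironridge=18 → close Ironridge (overflow 9)
  18÷5 = 3 each, +1 to first 3
Round 2: Cedarfen=17 Dunmere=20 Elkhorn=10 Fernhollow=10 Greywater=22 → close Greywater (overflow 10)
  22÷4 = 5 each, +1 to first 2
Round 3: Cedarfen=23 Dunmere=26 Elkhorn=15 Fernhollow=15 → close Cedarfen (overflow 14)
  23÷3 = 7 each, +1 to first 2
Round 4: Dunmere=34 Elkhorn=23 Fernhollow=22 → close Dunmere (overflow 19)
  34÷2 = 17 each, +1 to first 0
Round 5: Elkhorn=40 Fernhollow=39 → close Fernhollow (overflow 29)
  39÷1 = 39 each, +1 to first 0

Closure order: Ironridge, Greywater, Cedarfen, Dunmere, Fernhollow
Last habitat: Elkhorn with 79 animals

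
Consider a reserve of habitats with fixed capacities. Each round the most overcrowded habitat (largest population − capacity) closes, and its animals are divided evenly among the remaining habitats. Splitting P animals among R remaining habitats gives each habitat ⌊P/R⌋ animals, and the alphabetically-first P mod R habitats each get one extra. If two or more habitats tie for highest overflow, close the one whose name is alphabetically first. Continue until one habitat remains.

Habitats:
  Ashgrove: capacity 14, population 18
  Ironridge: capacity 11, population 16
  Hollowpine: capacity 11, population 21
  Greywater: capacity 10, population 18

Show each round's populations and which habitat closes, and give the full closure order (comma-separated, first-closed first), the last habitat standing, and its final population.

Round 1: Ashgrove=18 Greywater=18 Hollowpine=21 Ironridge=16 → close Hollowpine (overflow 10)
  21÷3 = 7 each, +1 to first 0
Round 2: Ashgrove=25 Greywater=25 Ironridge=23 → close Greywater (overflow 15)
  25÷2 = 12 each, +1 to first 1
Round 3: Ashgrove=38 Ironridge=35 → close Ashgrove (overflow 24)
  38÷1 = 38 each, +1 to first 0

Closure order: Hollowpine, Greywater, Ashgrove
Last habitat: Ironridge with 73 animals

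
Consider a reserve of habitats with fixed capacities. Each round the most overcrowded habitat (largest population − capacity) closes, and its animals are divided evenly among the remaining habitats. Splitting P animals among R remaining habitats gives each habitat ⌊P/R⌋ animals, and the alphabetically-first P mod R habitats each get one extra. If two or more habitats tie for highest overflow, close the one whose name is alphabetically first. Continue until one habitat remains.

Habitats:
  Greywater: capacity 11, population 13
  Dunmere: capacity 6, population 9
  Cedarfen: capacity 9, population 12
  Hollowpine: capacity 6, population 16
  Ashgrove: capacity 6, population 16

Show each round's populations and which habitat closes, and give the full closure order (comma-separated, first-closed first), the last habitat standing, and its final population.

Closure order: Ashgrove, Hollowpine, Cedarfen, Dunmere
Last habitat: Greywater with 66 animals

Round 1: Ashgrove=16 Cedarfen=12 Dunmere=9 Greywater=13 Hollowpine=16 → close Ashgrove (overflow 10)
  16÷4 = 4 each, +1 to first 0
Round 2: Cedarfen=16 Dunmere=13 Greywater=17 Hollowpine=20 → close Hollowpine (overflow 14)
  20÷3 = 6 each, +1 to first 2
Round 3: Cedarfen=23 Dunmere=20 Greywater=23 → close Cedarfen (overflow 14)
  23÷2 = 11 each, +1 to first 1
Round 4: Dunmere=32 Greywater=34 → close Dunmere (overflow 26)
  32÷1 = 32 each, +1 to first 0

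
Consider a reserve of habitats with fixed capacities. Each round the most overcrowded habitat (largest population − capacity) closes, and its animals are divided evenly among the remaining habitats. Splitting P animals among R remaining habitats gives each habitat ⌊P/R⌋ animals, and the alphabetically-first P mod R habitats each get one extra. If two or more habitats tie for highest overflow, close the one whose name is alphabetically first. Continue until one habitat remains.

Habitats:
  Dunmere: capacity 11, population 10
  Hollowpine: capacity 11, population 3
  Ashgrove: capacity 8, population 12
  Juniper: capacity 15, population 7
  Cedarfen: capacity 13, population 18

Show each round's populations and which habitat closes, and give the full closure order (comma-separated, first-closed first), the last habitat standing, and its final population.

Closure order: Cedarfen, Ashgrove, Dunmere, Hollowpine
Last habitat: Juniper with 50 animals

Round 1: Ashgrove=12 Cedarfen=18 Dunmere=10 Hollowpine=3 Juniper=7 → close Cedarfen (overflow 5)
  18÷4 = 4 each, +1 to first 2
Round 2: Ashgrove=17 Dunmere=15 Hollowpine=7 Juniper=11 → close Ashgrove (overflow 9)
  17÷3 = 5 each, +1 to first 2
Round 3: Dunmere=21 Hollowpine=13 Juniper=16 → close Dunmere (overflow 10)
  21÷2 = 10 each, +1 to first 1
Round 4: Hollowpine=24 Juniper=26 → close Hollowpine (overflow 13)
  24÷1 = 24 each, +1 to first 0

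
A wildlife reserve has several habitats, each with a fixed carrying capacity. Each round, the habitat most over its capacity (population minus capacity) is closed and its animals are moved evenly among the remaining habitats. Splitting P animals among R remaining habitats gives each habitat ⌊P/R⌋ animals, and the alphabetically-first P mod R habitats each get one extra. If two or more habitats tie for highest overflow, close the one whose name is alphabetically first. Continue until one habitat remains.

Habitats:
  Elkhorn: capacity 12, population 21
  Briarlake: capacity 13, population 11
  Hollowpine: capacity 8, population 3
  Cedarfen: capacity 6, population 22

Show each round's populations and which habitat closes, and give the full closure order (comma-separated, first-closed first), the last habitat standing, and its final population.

Closure order: Cedarfen, Elkhorn, Briarlake
Last habitat: Hollowpine with 57 animals

Round 1: Briarlake=11 Cedarfen=22 Elkhorn=21 Hollowpine=3 → close Cedarfen (overflow 16)
  22÷3 = 7 each, +1 to first 1
Round 2: Briarlake=19 Elkhorn=28 Hollowpine=10 → close Elkhorn (overflow 16)
  28÷2 = 14 each, +1 to first 0
Round 3: Briarlake=33 Hollowpine=24 → close Briarlake (overflow 20)
  33÷1 = 33 each, +1 to first 0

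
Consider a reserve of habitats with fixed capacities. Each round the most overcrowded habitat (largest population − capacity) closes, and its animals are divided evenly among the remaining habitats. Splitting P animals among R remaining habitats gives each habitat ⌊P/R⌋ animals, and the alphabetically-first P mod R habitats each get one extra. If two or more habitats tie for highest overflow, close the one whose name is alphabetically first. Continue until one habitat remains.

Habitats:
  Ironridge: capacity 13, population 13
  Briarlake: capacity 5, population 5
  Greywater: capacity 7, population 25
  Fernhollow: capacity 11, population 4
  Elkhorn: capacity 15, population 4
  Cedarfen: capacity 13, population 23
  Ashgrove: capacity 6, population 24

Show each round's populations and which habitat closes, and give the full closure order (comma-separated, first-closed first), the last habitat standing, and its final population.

Closure order: Ashgrove, Greywater, Cedarfen, Briarlake, Ironridge, Fernhollow
Last habitat: Elkhorn with 98 animals

Round 1: Ashgrove=24 Briarlake=5 Cedarfen=23 Elkhorn=4 Fernhollow=4 Greywater=25 Ironridge=13 → close Ashgrove (overflow 18)
  24÷6 = 4 each, +1 to first 0
Round 2: Briarlake=9 Cedarfen=27 Elkhorn=8 Fernhollow=8 Greywater=29 Ironridge=17 → close Greywater (overflow 22)
  29÷5 = 5 each, +1 to first 4
Round 3: Briarlake=15 Cedarfen=33 Elkhorn=14 Fernhollow=14 Ironridge=22 → close Cedarfen (overflow 20)
  33÷4 = 8 each, +1 to first 1
Round 4: Briarlake=24 Elkhorn=22 Fernhollow=22 Ironridge=30 → close Briarlake (overflow 19)
  24÷3 = 8 each, +1 to first 0
Round 5: Elkhorn=30 Fernhollow=30 Ironridge=38 → close Ironridge (overflow 25)
  38÷2 = 19 each, +1 to first 0
Round 6: Elkhorn=49 Fernhollow=49 → close Fernhollow (overflow 38)
  49÷1 = 49 each, +1 to first 0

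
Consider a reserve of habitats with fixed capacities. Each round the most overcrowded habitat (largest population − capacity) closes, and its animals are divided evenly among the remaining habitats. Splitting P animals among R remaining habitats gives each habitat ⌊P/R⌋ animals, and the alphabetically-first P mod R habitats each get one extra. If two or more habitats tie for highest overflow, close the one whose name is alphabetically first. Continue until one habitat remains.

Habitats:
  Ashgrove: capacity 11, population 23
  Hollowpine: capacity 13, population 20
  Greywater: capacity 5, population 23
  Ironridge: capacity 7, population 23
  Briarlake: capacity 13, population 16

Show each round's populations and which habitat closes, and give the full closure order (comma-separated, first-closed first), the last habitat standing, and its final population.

Closure order: Greywater, Ironridge, Ashgrove, Hollowpine
Last habitat: Briarlake with 105 animals

Round 1: Ashgrove=23 Briarlake=16 Greywater=23 Hollowpine=20 Ironridge=23 → close Greywater (overflow 18)
  23÷4 = 5 each, +1 to first 3
Round 2: Ashgrove=29 Briarlake=22 Hollowpine=26 Ironridge=28 → close Ironridge (overflow 21)
  28÷3 = 9 each, +1 to first 1
Round 3: Ashgrove=39 Briarlake=31 Hollowpine=35 → close Ashgrove (overflow 28)
  39÷2 = 19 each, +1 to first 1
Round 4: Briarlake=51 Hollowpine=54 → close Hollowpine (overflow 41)
  54÷1 = 54 each, +1 to first 0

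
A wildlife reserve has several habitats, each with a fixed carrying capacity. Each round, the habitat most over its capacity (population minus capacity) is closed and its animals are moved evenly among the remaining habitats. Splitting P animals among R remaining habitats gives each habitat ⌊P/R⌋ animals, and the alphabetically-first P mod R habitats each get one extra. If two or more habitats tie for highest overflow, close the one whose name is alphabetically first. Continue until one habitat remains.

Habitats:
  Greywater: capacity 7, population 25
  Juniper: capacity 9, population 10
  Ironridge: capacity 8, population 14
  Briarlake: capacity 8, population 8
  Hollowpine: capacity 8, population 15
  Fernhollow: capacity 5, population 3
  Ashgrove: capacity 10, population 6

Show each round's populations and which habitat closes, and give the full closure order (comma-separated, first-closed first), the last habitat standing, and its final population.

Round 1: Ashgrove=6 Briarlake=8 Fernhollow=3 Greywater=25 Hollowpine=15 Ironridge=14 Juniper=10 → close Greywater (overflow 18)
  25÷6 = 4 each, +1 to first 1
Round 2: Ashgrove=11 Briarlake=12 Fernhollow=7 Hollowpine=19 Ironridge=18 Juniper=14 → close Hollowpine (overflow 11)
  19÷5 = 3 each, +1 to first 4
Round 3: Ashgrove=15 Briarlake=16 Fernhollow=11 Ironridge=22 Juniper=17 → close Ironridge (overflow 14)
  22÷4 = 5 each, +1 to first 2
Round 4: Ashgrove=21 Briarlake=22 Fernhollow=16 Juniper=22 → close Briarlake (overflow 14)
  22÷3 = 7 each, +1 to first 1
Round 5: Ashgrove=29 Fernhollow=23 Juniper=29 → close Juniper (overflow 20)
  29÷2 = 14 each, +1 to first 1
Round 6: Ashgrove=44 Fernhollow=37 → close Ashgrove (overflow 34)
  44÷1 = 44 each, +1 to first 0

Closure order: Greywater, Hollowpine, Ironridge, Briarlake, Juniper, Ashgrove
Last habitat: Fernhollow with 81 animals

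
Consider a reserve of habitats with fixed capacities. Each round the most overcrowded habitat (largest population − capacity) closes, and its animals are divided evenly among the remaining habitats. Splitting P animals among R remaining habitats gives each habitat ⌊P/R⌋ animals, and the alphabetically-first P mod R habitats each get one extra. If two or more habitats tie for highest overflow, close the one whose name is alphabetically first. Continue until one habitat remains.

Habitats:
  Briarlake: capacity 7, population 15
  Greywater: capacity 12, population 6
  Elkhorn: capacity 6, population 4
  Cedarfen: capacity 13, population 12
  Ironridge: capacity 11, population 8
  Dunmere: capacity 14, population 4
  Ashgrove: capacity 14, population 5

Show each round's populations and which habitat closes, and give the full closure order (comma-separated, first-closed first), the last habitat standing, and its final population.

Closure order: Briarlake, Cedarfen, Elkhorn, Ironridge, Greywater, Ashgrove
Last habitat: Dunmere with 54 animals

Round 1: Ashgrove=5 Briarlake=15 Cedarfen=12 Dunmere=4 Elkhorn=4 Greywater=6 Ironridge=8 → close Briarlake (overflow 8)
  15÷6 = 2 each, +1 to first 3
Round 2: Ashgrove=8 Cedarfen=15 Dunmere=7 Elkhorn=6 Greywater=8 Ironridge=10 → close Cedarfen (overflow 2)
  15÷5 = 3 each, +1 to first 0
Round 3: Ashgrove=11 Dunmere=10 Elkhorn=9 Greywater=11 Ironridge=13 → close Elkhorn (overflow 3)
  9÷4 = 2 each, +1 to first 1
Round 4: Ashgrove=14 Dunmere=12 Greywater=13 Ironridge=15 → close Ironridge (overflow 4)
  15÷3 = 5 each, +1 to first 0
Round 5: Ashgrove=19 Dunmere=17 Greywater=18 → close Greywater (overflow 6)
  18÷2 = 9 each, +1 to first 0
Round 6: Ashgrove=28 Dunmere=26 → close Ashgrove (overflow 14)
  28÷1 = 28 each, +1 to first 0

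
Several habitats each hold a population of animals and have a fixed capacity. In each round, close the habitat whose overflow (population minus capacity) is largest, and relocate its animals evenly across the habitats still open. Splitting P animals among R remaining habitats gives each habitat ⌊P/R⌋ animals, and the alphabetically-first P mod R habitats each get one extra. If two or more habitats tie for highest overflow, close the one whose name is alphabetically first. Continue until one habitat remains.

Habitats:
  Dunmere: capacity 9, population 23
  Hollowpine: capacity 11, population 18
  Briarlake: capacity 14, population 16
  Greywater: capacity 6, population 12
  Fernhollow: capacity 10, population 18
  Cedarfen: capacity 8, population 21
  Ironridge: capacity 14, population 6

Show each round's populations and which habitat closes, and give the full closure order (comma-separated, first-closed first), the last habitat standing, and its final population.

Closure order: Dunmere, Cedarfen, Fernhollow, Hollowpine, Greywater, Briarlake
Last habitat: Ironridge with 114 animals

Round 1: Briarlake=16 Cedarfen=21 Dunmere=23 Fernhollow=18 Greywater=12 Hollowpine=18 Ironridge=6 → close Dunmere (overflow 14)
  23÷6 = 3 each, +1 to first 5
Round 2: Briarlake=20 Cedarfen=25 Fernhollow=22 Greywater=16 Hollowpine=22 Ironridge=9 → close Cedarfen (overflow 17)
  25÷5 = 5 each, +1 to first 0
Round 3: Briarlake=25 Fernhollow=27 Greywater=21 Hollowpine=27 Ironridge=14 → close Fernhollow (overflow 17)
  27÷4 = 6 each, +1 to first 3
Round 4: Briarlake=32 Greywater=28 Hollowpine=34 Ironridge=20 → close Hollowpine (overflow 23)
  34÷3 = 11 each, +1 to first 1
Round 5: Briarlake=44 Greywater=39 Ironridge=31 → close Greywater (overflow 33)
  39÷2 = 19 each, +1 to first 1
Round 6: Briarlake=64 Ironridge=50 → close Briarlake (overflow 50)
  64÷1 = 64 each, +1 to first 0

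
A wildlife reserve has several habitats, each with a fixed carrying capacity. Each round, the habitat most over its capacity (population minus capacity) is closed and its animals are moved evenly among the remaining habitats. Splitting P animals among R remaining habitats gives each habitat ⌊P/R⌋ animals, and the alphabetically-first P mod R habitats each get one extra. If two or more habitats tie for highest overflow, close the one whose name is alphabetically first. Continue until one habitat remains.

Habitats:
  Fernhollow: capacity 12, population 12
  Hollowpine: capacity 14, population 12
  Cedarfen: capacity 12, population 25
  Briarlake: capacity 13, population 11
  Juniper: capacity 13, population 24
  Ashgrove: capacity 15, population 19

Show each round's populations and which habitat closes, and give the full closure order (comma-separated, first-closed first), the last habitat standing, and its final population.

Closure order: Cedarfen, Juniper, Ashgrove, Fernhollow, Briarlake
Last habitat: Hollowpine with 103 animals

Round 1: Ashgrove=19 Briarlake=11 Cedarfen=25 Fernhollow=12 Hollowpine=12 Juniper=24 → close Cedarfen (overflow 13)
  25÷5 = 5 each, +1 to first 0
Round 2: Ashgrove=24 Briarlake=16 Fernhollow=17 Hollowpine=17 Juniper=29 → close Juniper (overflow 16)
  29÷4 = 7 each, +1 to first 1
Round 3: Ashgrove=32 Briarlake=23 Fernhollow=24 Hollowpine=24 → close Ashgrove (overflow 17)
  32÷3 = 10 each, +1 to first 2
Round 4: Briarlake=34 Fernhollow=35 Hollowpine=34 → close Fernhollow (overflow 23)
  35÷2 = 17 each, +1 to first 1
Round 5: Briarlake=52 Hollowpine=51 → close Briarlake (overflow 39)
  52÷1 = 52 each, +1 to first 0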